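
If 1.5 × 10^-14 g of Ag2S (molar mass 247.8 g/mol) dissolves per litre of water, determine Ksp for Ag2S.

Ksp = 8.9e-49

Molar solubility s = (1.5 × 10^-14 g/L) / (247.8 g/mol) = 6.05 x 10^-17 M.
Ag2S(s) <=> 2 Ag^+ + S^2-
With molar solubility s: [Ag^+] = 2s, [S^2-] = s.
Ksp = [Ag^+]^2[S^2-]
Substituting: Ksp = (2s)^2s = 4s^3
Ksp = 4 × (6.05 × 10^-17)^3 = 8.9 x 10^-49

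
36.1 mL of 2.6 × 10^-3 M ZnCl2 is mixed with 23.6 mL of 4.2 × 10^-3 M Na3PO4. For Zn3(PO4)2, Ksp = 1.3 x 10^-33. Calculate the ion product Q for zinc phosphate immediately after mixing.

Q = 1.1 × 10^-14

Total volume = 36.1 + 23.6 = 59.7 mL.
[Zn^2+] = 2.6 x 10^-3 × (36.1/59.7) = 1.57 x 10^-3 M
[PO4^3-] = 4.2 × 10^-3 × (23.6/59.7) = 1.66 × 10^-3 M
Zn3(PO4)2(s) ⇌ 3 Zn^2+ + 2 PO4^3-, so Q = [Zn^2+]^3[PO4^3-]^2
Q = (1.57 × 10^-3)^3(1.66 × 10^-3)^2 = 1.1 × 10^-14
Q > Ksp, so Zn3(PO4)2 will precipitate.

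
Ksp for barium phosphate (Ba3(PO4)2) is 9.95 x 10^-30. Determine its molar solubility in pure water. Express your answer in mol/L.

Ba3(PO4)2(s) ⇌ 3 Ba^2+ + 2 PO4^3-
Ksp = [Ba^2+]^3[PO4^3-]^2
With molar solubility s: [Ba^2+] = 3s, [PO4^3-] = 2s.
Substituting: Ksp = (3s)^3(2s)^2 = 108s^5
s = (9.95 x 10^-30 / 108)^(1/5) = 6.21 × 10^-7 M

s = 6.21 × 10^-7 M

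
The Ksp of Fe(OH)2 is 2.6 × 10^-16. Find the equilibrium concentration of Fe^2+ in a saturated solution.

Fe(OH)2(s) ⇌ Fe^2+(aq) + 2 OH^-(aq)
Ksp = [Fe^2+][OH^-]^2
If s mol/L of Fe(OH)2 dissolves, [Fe^2+] = s and [OH^-] = 2s.
Substituting: Ksp = s(2s)^2 = 4s^3
s = (2.6 × 10^-16 / 4)^(1/3) = 4.02 x 10^-6 M
[Fe^2+] = s = 4.0 x 10^-6 M

4.0 × 10^-6 M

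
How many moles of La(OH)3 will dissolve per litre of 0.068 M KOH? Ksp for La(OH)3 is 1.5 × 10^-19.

La(OH)3(s) ⇌ La^3+(aq) + 3 OH^-(aq)
Ksp = [La^3+][OH^-]^3
Let s be the molar solubility in this solution. [La^3+] = s, [OH^-] = 0.068 + 3s ≈ 0.068 (since OH^- from KOH dominates).
Ksp ≈ s × (0.068)^3
s = 4.8 × 10^-16 M
Check: 3s = 1.4 x 10^-15 ≪ 0.068, so the approximation is valid.

4.8 × 10^-16 M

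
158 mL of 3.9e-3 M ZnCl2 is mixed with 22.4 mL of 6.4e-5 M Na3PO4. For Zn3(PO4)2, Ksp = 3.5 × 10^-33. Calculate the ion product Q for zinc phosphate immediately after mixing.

Q = 2.5 x 10^-18

Total volume = 158 + 22.4 = 180.4 mL.
[Zn^2+] = 3.9 x 10^-3 × (158/180.4) = 3.42 × 10^-3 M
[PO4^3-] = 6.4 × 10^-5 × (22.4/180.4) = 7.95 x 10^-6 M
Zn3(PO4)2(s) ⇌ 3 Zn^2+ + 2 PO4^3-, so Q = [Zn^2+]^3[PO4^3-]^2
Q = (3.42 × 10^-3)^3(7.95 × 10^-6)^2 = 2.5 × 10^-18
Q > Ksp, so Zn3(PO4)2 will precipitate.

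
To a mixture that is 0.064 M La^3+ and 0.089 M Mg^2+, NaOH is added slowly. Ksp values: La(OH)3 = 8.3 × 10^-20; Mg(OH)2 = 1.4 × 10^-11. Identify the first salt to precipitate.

La(OH)3

Precipitation of each salt starts when its ion product equals its Ksp.
For La(OH)3: 8.3 × 10^-20 = 0.064 × [OH^-]^3  ⇒  [OH^-] = 1.1 × 10^-6 M.
For Mg(OH)2: 1.4 × 10^-11 = 0.089 × [OH^-]^2  ⇒  [OH^-] = 1.3 × 10^-5 M.
The salt with the lower threshold [OH^-] precipitates first: La(OH)3.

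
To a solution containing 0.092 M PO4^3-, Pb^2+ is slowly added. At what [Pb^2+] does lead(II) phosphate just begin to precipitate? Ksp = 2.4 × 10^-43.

Pb3(PO4)2(s) ⇌ 3 Pb^2+(aq) + 2 PO4^3-(aq)
Ksp = [Pb^2+]^3[PO4^3-]^2
Precipitation begins when Q = Ksp. With [PO4^3-] = 0.092 M:
2.4 × 10^-43 = (0.092)^2 × [Pb^2+]^3
[Pb^2+] = (2.4 × 10^-43 / 8.46 × 10^-3)^(1/3) = 3.0 x 10^-14 M

3.0e-14 M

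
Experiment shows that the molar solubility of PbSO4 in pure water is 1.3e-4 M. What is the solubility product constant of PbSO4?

Ksp = 1.7 x 10^-8

PbSO4(s) ⇌ Pb^2+(aq) + SO4^2-(aq)
Let s = molar solubility. Then [Pb^2+] = s and [SO4^2-] = s.
Ksp = [Pb^2+][SO4^2-]
Ksp = (s)(s) = s^2
With s = 1.3 × 10^-4: Ksp = 1.7 x 10^-8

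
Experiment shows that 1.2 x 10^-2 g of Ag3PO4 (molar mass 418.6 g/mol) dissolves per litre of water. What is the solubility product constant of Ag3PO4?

Ksp ≈ 1.8 x 10^-17

Molar solubility s = (1.2 × 10^-2 g/L) / (418.6 g/mol) = 2.87 × 10^-5 M.
Ag3PO4(s) ⇌ 3 Ag^+(aq) + PO4^3-(aq)
For each mole of Ag3PO4 that dissolves: [Ag^+] = 3s, [PO4^3-] = s.
Ksp = [Ag^+]^3[PO4^3-]
Ksp = (3s)^3s = 27s^4
Ksp = 27 × (2.87 x 10^-5)^4 = 1.8 x 10^-17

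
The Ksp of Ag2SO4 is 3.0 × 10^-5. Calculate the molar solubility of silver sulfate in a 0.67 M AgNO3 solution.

6.7 × 10^-5 M

Ag2SO4(s) ⇌ 2 Ag^+(aq) + SO4^2-(aq)
Ksp = [Ag^+]^2[SO4^2-]
Let s be the molar solubility in this solution. [Ag^+] = 0.67 + 2s ≈ 0.67, [SO4^2-] = s (since Ag^+ from AgNO3 dominates).
Ksp ≈ (0.67)^2 × s
s = 6.7 × 10^-5 M
Check: 2s = 1.3 x 10^-4 ≪ 0.67, so the approximation is valid.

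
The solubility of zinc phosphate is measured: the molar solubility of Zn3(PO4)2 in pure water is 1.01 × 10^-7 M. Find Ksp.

Zn3(PO4)2(s) ⇌ 3 Zn^2+ + 2 PO4^3-
Let s = molar solubility. Then [Zn^2+] = 3s and [PO4^3-] = 2s.
Ksp = [Zn^2+]^3[PO4^3-]^2
Ksp = (3s)^3(2s)^2 = 108s^5
With s = 1.01 × 10^-7: Ksp = 1.14 x 10^-33

1.14 × 10^-33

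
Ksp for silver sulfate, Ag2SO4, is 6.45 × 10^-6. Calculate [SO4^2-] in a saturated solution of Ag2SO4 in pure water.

Ag2SO4(s) <=> 2 Ag^+(aq) + SO4^2-(aq)
Ksp = [Ag^+]^2[SO4^2-]
With molar solubility s: [Ag^+] = 2s, [SO4^2-] = s.
Ksp = (2s)^2s = 4s^3
Solving, s = (6.45 × 10^-6/4)^(1/3) = 1.173 × 10^-2 M
[SO4^2-] = s = 1.17 × 10^-2 M

[SO4^2-] ≈ 0.0117 M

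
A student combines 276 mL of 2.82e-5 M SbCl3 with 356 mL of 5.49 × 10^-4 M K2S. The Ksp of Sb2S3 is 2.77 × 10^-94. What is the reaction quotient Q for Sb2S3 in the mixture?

Q = 4.49 x 10^-21

Total volume = 276 + 356 = 632 mL.
[Sb^3+] = 2.82 × 10^-5 × (276/632) = 1.232 × 10^-5 M
[S^2-] = 5.49 × 10^-4 × (356/632) = 3.092 x 10^-4 M
Sb2S3(s) <=> 2 Sb^3+ + 3 S^2-, so Q = [Sb^3+]^2[S^2-]^3
Q = (1.232 × 10^-5)^2(3.092 × 10^-4)^3 = 4.49 x 10^-21
Q > Ksp, so Sb2S3 will precipitate.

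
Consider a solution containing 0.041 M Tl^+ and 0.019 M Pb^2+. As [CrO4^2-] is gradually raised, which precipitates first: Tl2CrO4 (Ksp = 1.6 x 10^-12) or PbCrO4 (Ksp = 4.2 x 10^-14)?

Each salt begins to precipitate when Q = Ksp, i.e. when [CrO4^2-] reaches its threshold.
For Tl2CrO4: 1.6 x 10^-12 = (0.041)^2 × [CrO4^2-]  ⇒  [CrO4^2-] = 9.5 × 10^-10 M.
For PbCrO4: 4.2 x 10^-14 = 0.019 × [CrO4^2-]  ⇒  [CrO4^2-] = 2.2 × 10^-12 M.
The salt with the lower threshold [CrO4^2-] precipitates first: PbCrO4.

PbCrO4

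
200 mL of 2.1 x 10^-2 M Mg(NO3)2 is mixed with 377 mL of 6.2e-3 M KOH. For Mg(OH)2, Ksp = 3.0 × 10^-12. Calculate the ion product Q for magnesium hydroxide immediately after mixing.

Total volume = 200 + 377 = 577 mL.
[Mg^2+] = 2.1 x 10^-2 × (200/577) = 7.28 x 10^-3 M
[OH^-] = 6.2 × 10^-3 × (377/577) = 4.05 x 10^-3 M
Mg(OH)2(s) ⇌ Mg^2+(aq) + 2 OH^-(aq), so Q = [Mg^2+][OH^-]^2
Q = (7.28 × 10^-3)(4.05 x 10^-3)^2 = 1.2 × 10^-7
Q > Ksp, so Mg(OH)2 will precipitate.

1.2 × 10^-7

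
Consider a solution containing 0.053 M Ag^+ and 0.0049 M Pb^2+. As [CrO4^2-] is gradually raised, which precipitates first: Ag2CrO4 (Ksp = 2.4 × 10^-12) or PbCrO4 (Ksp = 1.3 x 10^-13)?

Precipitation of each salt starts when its ion product equals its Ksp.
For Ag2CrO4: 2.4 × 10^-12 = (0.053)^2 × [CrO4^2-]  ⇒  [CrO4^2-] = 8.5 × 10^-10 M.
For PbCrO4: 1.3 x 10^-13 = 0.0049 × [CrO4^2-]  ⇒  [CrO4^2-] = 2.7 × 10^-11 M.
The salt with the lower threshold [CrO4^2-] precipitates first: PbCrO4.

PbCrO4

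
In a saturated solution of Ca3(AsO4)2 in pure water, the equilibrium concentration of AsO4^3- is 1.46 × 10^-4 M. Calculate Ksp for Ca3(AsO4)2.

Ca3(AsO4)2(s) ⇌ 3 Ca^2+ + 2 AsO4^3-
Stoichiometry gives [Ca^2+] = (3/2)[AsO4^3-] = 2.190 × 10^-4 M.
Ksp = [Ca^2+]^3[AsO4^3-]^2
Ksp = (2.190 × 10^-4)^3 × (1.46 × 10^-4)^2 = 2.24 × 10^-19

Ksp ≈ 2.24 x 10^-19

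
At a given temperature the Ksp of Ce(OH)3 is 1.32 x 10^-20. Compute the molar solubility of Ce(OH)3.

s = 4.70 × 10^-6 M

Ce(OH)3(s) ⇌ Ce^3+(aq) + 3 OH^-(aq)
Ksp = [Ce^3+][OH^-]^3
For each mole of Ce(OH)3 that dissolves: [Ce^3+] = s, [OH^-] = 3s.
Substituting: Ksp = s(3s)^3 = 27s^4
Solving, s = (1.32 x 10^-20/27)^(1/4) = 4.70 x 10^-6 M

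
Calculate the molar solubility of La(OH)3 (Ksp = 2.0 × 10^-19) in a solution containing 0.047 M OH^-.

La(OH)3(s) <=> La^3+(aq) + 3 OH^-(aq)
Ksp = [La^3+][OH^-]^3
Let s = moles of La(OH)3 that dissolve per litre. [La^3+] = s, [OH^-] = 0.047 + 3s ≈ 0.047 (Ksp is small, so little additional dissolves).
Ksp ≈ s × (0.047)^3
s = 1.9 × 10^-15 M
Check: 3s = 5.8 × 10^-15 ≪ 0.047, so the approximation is valid.

1.9 × 10^-15 M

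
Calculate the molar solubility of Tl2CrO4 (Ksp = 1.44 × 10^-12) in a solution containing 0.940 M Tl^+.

Tl2CrO4(s) ⇌ 2 Tl^+(aq) + CrO4^2-(aq)
Ksp = [Tl^+]^2[CrO4^2-]
If s mol/L dissolves here, [Tl^+] = 0.940 + 2s ≈ 0.940, [CrO4^2-] = s (Ksp is small, so little additional dissolves).
Ksp ≈ (0.940)^2 × s
s = 1.63 x 10^-12 M
Check: 2s = 3.3 × 10^-12 ≪ 0.940, so the approximation is valid.

s = 1.63 x 10^-12 M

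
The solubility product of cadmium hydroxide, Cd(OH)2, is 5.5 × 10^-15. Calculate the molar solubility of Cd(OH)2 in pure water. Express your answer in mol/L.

s = 1.1 x 10^-5 M

Cd(OH)2(s) ⇌ Cd^2+ + 2 OH^-
Ksp = [Cd^2+][OH^-]^2
For each mole of Cd(OH)2 that dissolves: [Cd^2+] = s, [OH^-] = 2s.
Ksp = s(2s)^2 = 4s^3
s^3 = 5.5 × 10^-15 / 4, so s = 1.1 × 10^-5 M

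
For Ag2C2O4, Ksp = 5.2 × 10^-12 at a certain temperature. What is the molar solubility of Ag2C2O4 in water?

Ag2C2O4(s) ⇌ 2 Ag^+(aq) + C2O4^2-(aq)
Ksp = [Ag^+]^2[C2O4^2-]
For each mole of Ag2C2O4 that dissolves: [Ag^+] = 2s, [C2O4^2-] = s.
So Ksp = (2s)^2 × s = 4s^3
s = (5.2 × 10^-12 / 4)^(1/3) = 1.1 × 10^-4 M

s = 1.1 × 10^-4 M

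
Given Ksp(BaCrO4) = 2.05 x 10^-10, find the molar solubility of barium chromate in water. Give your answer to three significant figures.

BaCrO4(s) ⇌ Ba^2+ + CrO4^2-
Ksp = [Ba^2+][CrO4^2-]
Let s = molar solubility. Then [Ba^2+] = s and [CrO4^2-] = s.
Ksp = s^2
s = (2.05 x 10^-10)^(1/2) = 1.43 x 10^-5 M

s ≈ 1.43 × 10^-5 M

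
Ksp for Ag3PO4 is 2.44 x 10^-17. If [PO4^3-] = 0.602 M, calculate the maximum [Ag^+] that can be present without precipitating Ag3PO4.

Ag3PO4(s) ⇌ 3 Ag^+ + PO4^3-
Ksp = [Ag^+]^3[PO4^3-]
Precipitation begins when Q = Ksp. With [PO4^3-] = 0.602 M:
2.44 x 10^-17 = (0.602) × [Ag^+]^3
[Ag^+] = (2.44 x 10^-17 / 6.02 x 10^-1)^(1/3) = 3.44 × 10^-6 M

[Ag^+] = 3.44 × 10^-6 M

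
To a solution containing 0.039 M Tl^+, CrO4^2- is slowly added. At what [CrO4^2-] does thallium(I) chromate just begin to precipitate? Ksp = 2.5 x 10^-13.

[CrO4^2-] ≈ 1.6 x 10^-10 M

Tl2CrO4(s) <=> 2 Tl^+ + CrO4^2-
Ksp = [Tl^+]^2[CrO4^2-]
Precipitation begins when Q = Ksp. With [Tl^+] = 0.039 M:
2.5 x 10^-13 = (0.039)^2 × [CrO4^2-]
[CrO4^2-] = (2.5 x 10^-13 / 1.52 × 10^-3) = 1.6 × 10^-10 M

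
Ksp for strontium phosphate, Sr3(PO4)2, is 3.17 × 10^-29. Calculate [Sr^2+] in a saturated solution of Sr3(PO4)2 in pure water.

Sr3(PO4)2(s) ⇌ 3 Sr^2+ + 2 PO4^3-
Ksp = [Sr^2+]^3[PO4^3-]^2
For each mole of Sr3(PO4)2 that dissolves: [Sr^2+] = 3s, [PO4^3-] = 2s.
Ksp = (3s)^3(2s)^2 = 108s^5
s = (3.17 × 10^-29 / 108)^(1/5) = 7.826 × 10^-7 M
[Sr^2+] = 3s = 2.35 x 10^-6 M

2.35 x 10^-6 M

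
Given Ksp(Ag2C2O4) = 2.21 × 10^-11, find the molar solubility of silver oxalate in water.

Ag2C2O4(s) ⇌ 2 Ag^+(aq) + C2O4^2-(aq)
Ksp = [Ag^+]^2[C2O4^2-]
If s mol/L of Ag2C2O4 dissolves, [Ag^+] = 2s and [C2O4^2-] = s.
Ksp = (2s)^2s = 4s^3
s^3 = 2.21 × 10^-11 / 4, so s = 1.77 x 10^-4 M

s = 1.77 × 10^-4 M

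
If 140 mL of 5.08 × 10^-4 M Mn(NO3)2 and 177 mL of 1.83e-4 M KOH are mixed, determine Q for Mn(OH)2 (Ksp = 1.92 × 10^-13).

Q ≈ 2.34 x 10^-12

Total volume = 140 + 177 = 317 mL.
[Mn^2+] = 5.08 × 10^-4 × (140/317) = 2.244 × 10^-4 M
[OH^-] = 1.83 × 10^-4 × (177/317) = 1.022 x 10^-4 M
Mn(OH)2(s) ⇌ Mn^2+ + 2 OH^-, so Q = [Mn^2+][OH^-]^2
Q = (2.244 × 10^-4)(1.022 x 10^-4)^2 = 2.34 x 10^-12
Q > Ksp, so Mn(OH)2 will precipitate.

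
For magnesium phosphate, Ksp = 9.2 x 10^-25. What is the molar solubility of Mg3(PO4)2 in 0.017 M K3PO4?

4.9 × 10^-8 M

Mg3(PO4)2(s) <=> 3 Mg^2+(aq) + 2 PO4^3-(aq)
Ksp = [Mg^2+]^3[PO4^3-]^2
Let s be the molar solubility in this solution. [Mg^2+] = 3s, [PO4^3-] = 0.017 + 2s ≈ 0.017 (since PO4^3- from K3PO4 dominates).
Ksp ≈ (3s)^3 × (0.017)^2
s = 4.9 x 10^-8 M
Check: 2s = 9.8 × 10^-8 ≪ 0.017, so the approximation is valid.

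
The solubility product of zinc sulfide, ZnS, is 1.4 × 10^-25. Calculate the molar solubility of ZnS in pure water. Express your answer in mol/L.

ZnS(s) ⇌ Zn^2+ + S^2-
Ksp = [Zn^2+][S^2-]
If s mol/L of ZnS dissolves, [Zn^2+] = s and [S^2-] = s.
Ksp = (s)(s) = s^2
s = (1.4 × 10^-25)^(1/2) = 3.7 x 10^-13 M

3.7 × 10^-13 M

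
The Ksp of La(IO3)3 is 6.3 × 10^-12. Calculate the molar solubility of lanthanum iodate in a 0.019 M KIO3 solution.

9.2 × 10^-7 M

La(IO3)3(s) ⇌ La^3+(aq) + 3 IO3^-(aq)
Ksp = [La^3+][IO3^-]^3
If s mol/L dissolves here, [La^3+] = s, [IO3^-] = 0.019 + 3s ≈ 0.019 (since IO3^- from KIO3 dominates).
Ksp ≈ s × (0.019)^3
s = 9.2 × 10^-7 M
Check: 3s = 2.8 × 10^-6 ≪ 0.019, so the approximation is valid.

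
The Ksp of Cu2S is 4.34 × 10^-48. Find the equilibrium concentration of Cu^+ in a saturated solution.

Cu2S(s) ⇌ 2 Cu^+ + S^2-
Ksp = [Cu^+]^2[S^2-]
Let s = molar solubility. Then [Cu^+] = 2s and [S^2-] = s.
Substituting: Ksp = (2s)^2s = 4s^3
s = (4.34 × 10^-48 / 4)^(1/3) = 1.028 x 10^-16 M
[Cu^+] = 2s = 2.06 × 10^-16 M

2.06e-16 M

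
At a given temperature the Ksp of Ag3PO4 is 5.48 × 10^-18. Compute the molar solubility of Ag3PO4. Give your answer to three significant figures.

Ag3PO4(s) <=> 3 Ag^+ + PO4^3-
Ksp = [Ag^+]^3[PO4^3-]
Let s = molar solubility. Then [Ag^+] = 3s and [PO4^3-] = s.
So Ksp = (3s)^3 × s = 27s^4
s = (5.48 × 10^-18 / 27)^(1/4) = 2.12 x 10^-5 M

s ≈ 2.12 × 10^-5 M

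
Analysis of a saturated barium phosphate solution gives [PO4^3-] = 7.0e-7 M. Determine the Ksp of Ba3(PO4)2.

Ba3(PO4)2(s) <=> 3 Ba^2+(aq) + 2 PO4^3-(aq)
Stoichiometry gives [Ba^2+] = (3/2)[PO4^3-] = 1.05 × 10^-6 M.
Ksp = [Ba^2+]^3[PO4^3-]^2
Ksp = (1.05 x 10^-6)^3 × (7.0 x 10^-7)^2 = 5.7 x 10^-31

5.7 × 10^-31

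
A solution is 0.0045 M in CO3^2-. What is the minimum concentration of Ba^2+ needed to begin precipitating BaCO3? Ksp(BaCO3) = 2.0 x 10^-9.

BaCO3(s) <=> Ba^2+ + CO3^2-
Ksp = [Ba^2+][CO3^2-]
Precipitation begins when Q = Ksp. With [CO3^2-] = 0.0045 M:
2.0 x 10^-9 = (0.0045) × [Ba^2+]
[Ba^2+] = (2.0 x 10^-9 / 4.5 × 10^-3) = 4.4 x 10^-7 M

[Ba^2+] ≈ 4.4e-7 M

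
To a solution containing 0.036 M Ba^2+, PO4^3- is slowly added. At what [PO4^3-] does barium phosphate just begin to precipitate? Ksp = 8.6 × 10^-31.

1.4e-13 M

Ba3(PO4)2(s) ⇌ 3 Ba^2+(aq) + 2 PO4^3-(aq)
Ksp = [Ba^2+]^3[PO4^3-]^2
Precipitation begins when Q = Ksp. With [Ba^2+] = 0.036 M:
8.6 × 10^-31 = (0.036)^3 × [PO4^3-]^2
[PO4^3-] = (8.6 × 10^-31 / 4.67 × 10^-5)^(1/2) = 1.4 × 10^-13 M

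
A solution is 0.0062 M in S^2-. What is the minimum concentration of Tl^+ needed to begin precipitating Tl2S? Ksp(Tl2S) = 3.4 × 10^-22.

2.3 × 10^-10 M

Tl2S(s) <=> 2 Tl^+ + S^2-
Ksp = [Tl^+]^2[S^2-]
Precipitation begins when Q = Ksp. With [S^2-] = 0.0062 M:
3.4 × 10^-22 = (0.0062) × [Tl^+]^2
[Tl^+] = (3.4 × 10^-22 / 6.2 × 10^-3)^(1/2) = 2.3 x 10^-10 M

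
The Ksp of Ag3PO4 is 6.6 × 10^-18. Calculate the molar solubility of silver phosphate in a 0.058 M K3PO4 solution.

Ag3PO4(s) <=> 3 Ag^+(aq) + PO4^3-(aq)
Ksp = [Ag^+]^3[PO4^3-]
If s mol/L dissolves here, [Ag^+] = 3s, [PO4^3-] = 0.058 + s ≈ 0.058 (Ksp is small, so little additional dissolves).
Ksp ≈ (3s)^3 × 0.058
s = 1.6 × 10^-6 M
Check: s = 1.6 x 10^-6 ≪ 0.058, so the approximation is valid.

1.6 × 10^-6 M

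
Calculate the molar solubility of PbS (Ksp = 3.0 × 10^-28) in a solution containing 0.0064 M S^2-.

s = 4.7 × 10^-26 M

PbS(s) ⇌ Pb^2+ + S^2-
Ksp = [Pb^2+][S^2-]
Let s = moles of PbS that dissolve per litre. [Pb^2+] = s, [S^2-] = 0.0064 + s ≈ 0.0064 (common-ion effect: S^2- is already 0.0064 M).
Ksp ≈ s × 0.0064
s = 4.7 × 10^-26 M
Check: s = 4.7 × 10^-26 ≪ 0.0064, so the approximation is valid.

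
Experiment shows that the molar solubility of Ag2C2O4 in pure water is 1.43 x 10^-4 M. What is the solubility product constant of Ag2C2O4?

Ag2C2O4(s) ⇌ 2 Ag^+ + C2O4^2-
If s mol/L of Ag2C2O4 dissolves, [Ag^+] = 2s and [C2O4^2-] = s.
Ksp = [Ag^+]^2[C2O4^2-]
Ksp = (2s)^2s = 4s^3
With s = 1.43 × 10^-4: Ksp = 1.17 × 10^-11

Ksp ≈ 1.17 × 10^-11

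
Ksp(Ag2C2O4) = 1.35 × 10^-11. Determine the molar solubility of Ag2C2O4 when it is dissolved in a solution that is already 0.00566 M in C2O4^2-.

Ag2C2O4(s) <=> 2 Ag^+(aq) + C2O4^2-(aq)
Ksp = [Ag^+]^2[C2O4^2-]
If s mol/L dissolves here, [Ag^+] = 2s, [C2O4^2-] = 0.00566 + s ≈ 0.00566 (since the C2O4^2- already present dominates).
Ksp ≈ (2s)^2 × 0.00566
s = 2.44 × 10^-5 M
Check: s = 2.4 × 10^-5 ≪ 0.00566, so the approximation is valid.

2.44 × 10^-5 M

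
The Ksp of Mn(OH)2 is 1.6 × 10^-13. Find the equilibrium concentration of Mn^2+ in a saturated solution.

[Mn^2+] ≈ 3.4e-5 M

Mn(OH)2(s) <=> Mn^2+(aq) + 2 OH^-(aq)
Ksp = [Mn^2+][OH^-]^2
Let s = molar solubility. Then [Mn^2+] = s and [OH^-] = 2s.
Substituting: Ksp = s(2s)^2 = 4s^3
s^3 = 1.6 × 10^-13 / 4, so s = 3.42 × 10^-5 M
[Mn^2+] = s = 3.4 × 10^-5 M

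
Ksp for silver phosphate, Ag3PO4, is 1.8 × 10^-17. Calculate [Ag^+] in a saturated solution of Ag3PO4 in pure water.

Ag3PO4(s) ⇌ 3 Ag^+(aq) + PO4^3-(aq)
Ksp = [Ag^+]^3[PO4^3-]
With molar solubility s: [Ag^+] = 3s, [PO4^3-] = s.
So Ksp = (3s)^3 × s = 27s^4
Solving, s = (1.8 × 10^-17/27)^(1/4) = 2.86 × 10^-5 M
[Ag^+] = 3s = 8.6 × 10^-5 M

8.6 x 10^-5 M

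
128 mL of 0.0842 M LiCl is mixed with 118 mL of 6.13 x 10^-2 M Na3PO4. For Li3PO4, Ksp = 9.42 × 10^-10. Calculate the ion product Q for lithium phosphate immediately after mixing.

Total volume = 128 + 118 = 246 mL.
[Li^+] = 8.42 × 10^-2 × (128/246) = 4.381 × 10^-2 M
[PO4^3-] = 6.13 × 10^-2 × (118/246) = 2.940 × 10^-2 M
Li3PO4(s) <=> 3 Li^+(aq) + PO4^3-(aq), so Q = [Li^+]^3[PO4^3-]
Q = (4.381 x 10^-2)^3(2.940 × 10^-2) = 2.47 × 10^-6
Q > Ksp, so Li3PO4 will precipitate.

Q ≈ 2.47e-6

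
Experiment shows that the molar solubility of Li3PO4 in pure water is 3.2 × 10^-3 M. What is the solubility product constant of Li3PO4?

Ksp = 2.8 × 10^-9

Li3PO4(s) ⇌ 3 Li^+(aq) + PO4^3-(aq)
Let s = molar solubility. Then [Li^+] = 3s and [PO4^3-] = s.
Ksp = [Li^+]^3[PO4^3-]
So Ksp = (3s)^3 × s = 27s^4
With s = 3.2 × 10^-3: Ksp = 2.8 × 10^-9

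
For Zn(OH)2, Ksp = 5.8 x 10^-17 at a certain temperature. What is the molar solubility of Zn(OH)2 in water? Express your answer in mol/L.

Zn(OH)2(s) ⇌ Zn^2+ + 2 OH^-
Ksp = [Zn^2+][OH^-]^2
For each mole of Zn(OH)2 that dissolves: [Zn^2+] = s, [OH^-] = 2s.
Substituting: Ksp = s(2s)^2 = 4s^3
s = (5.8 x 10^-17 / 4)^(1/3) = 2.4 × 10^-6 M

2.4e-6 M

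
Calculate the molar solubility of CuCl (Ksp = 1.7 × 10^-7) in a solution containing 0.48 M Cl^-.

CuCl(s) ⇌ Cu^+ + Cl^-
Ksp = [Cu^+][Cl^-]
If s mol/L dissolves here, [Cu^+] = s, [Cl^-] = 0.48 + s ≈ 0.48 (Ksp is small, so little additional dissolves).
Ksp ≈ s × 0.48
s = 3.5 × 10^-7 M
Check: s = 3.5 x 10^-7 ≪ 0.48, so the approximation is valid.

s = 3.5 × 10^-7 M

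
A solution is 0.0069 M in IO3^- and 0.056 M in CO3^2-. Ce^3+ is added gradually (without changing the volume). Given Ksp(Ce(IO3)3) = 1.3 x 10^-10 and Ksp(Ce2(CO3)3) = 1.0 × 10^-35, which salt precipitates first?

Each salt begins to precipitate when Q = Ksp, i.e. when [Ce^3+] reaches its threshold.
For Ce(IO3)3: 1.3 x 10^-10 = (0.0069)^3 × [Ce^3+]  ⇒  [Ce^3+] = 4.0 x 10^-4 M.
For Ce2(CO3)3: 1.0 × 10^-35 = (0.056)^3 × [Ce^3+]^2  ⇒  [Ce^3+] = 2.4 × 10^-16 M.
The salt with the lower threshold [Ce^3+] precipitates first: Ce2(CO3)3.

Ce2(CO3)3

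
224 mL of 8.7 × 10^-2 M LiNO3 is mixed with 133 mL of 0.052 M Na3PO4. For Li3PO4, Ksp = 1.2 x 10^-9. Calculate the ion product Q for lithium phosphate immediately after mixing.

Q ≈ 3.2e-6

Total volume = 224 + 133 = 357 mL.
[Li^+] = 8.7 × 10^-2 × (224/357) = 5.46 x 10^-2 M
[PO4^3-] = 5.2 × 10^-2 × (133/357) = 1.94 x 10^-2 M
Li3PO4(s) ⇌ 3 Li^+ + PO4^3-, so Q = [Li^+]^3[PO4^3-]
Q = (5.46 x 10^-2)^3(1.94 × 10^-2) = 3.2 × 10^-6
Q > Ksp, so Li3PO4 will precipitate.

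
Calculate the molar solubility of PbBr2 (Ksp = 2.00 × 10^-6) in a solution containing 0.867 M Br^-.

PbBr2(s) ⇌ Pb^2+(aq) + 2 Br^-(aq)
Ksp = [Pb^2+][Br^-]^2
Let s = moles of PbBr2 that dissolve per litre. [Pb^2+] = s, [Br^-] = 0.867 + 2s ≈ 0.867 (since the Br^- already present dominates).
Ksp ≈ s × (0.867)^2
s = 2.66 × 10^-6 M
Check: 2s = 5.3 x 10^-6 ≪ 0.867, so the approximation is valid.

s = 2.66 × 10^-6 M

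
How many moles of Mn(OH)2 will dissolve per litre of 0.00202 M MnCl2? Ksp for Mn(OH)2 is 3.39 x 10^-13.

Mn(OH)2(s) ⇌ Mn^2+(aq) + 2 OH^-(aq)
Ksp = [Mn^2+][OH^-]^2
If s mol/L dissolves here, [Mn^2+] = 0.00202 + s ≈ 0.00202, [OH^-] = 2s (common-ion effect: Mn^2+ is already 0.00202 M).
Ksp ≈ 0.00202 × (2s)^2
s = 6.48 x 10^-6 M
Check: s = 6.5 x 10^-6 ≪ 0.00202, so the approximation is valid.

s ≈ 6.48 × 10^-6 M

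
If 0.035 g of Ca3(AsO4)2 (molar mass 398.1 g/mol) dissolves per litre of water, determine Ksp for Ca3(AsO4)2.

Ksp = 5.7 x 10^-19

Molar solubility s = (3.5 x 10^-2 g/L) / (398.1 g/mol) = 8.79 x 10^-5 M.
Ca3(AsO4)2(s) <=> 3 Ca^2+(aq) + 2 AsO4^3-(aq)
If s mol/L of Ca3(AsO4)2 dissolves, [Ca^2+] = 3s and [AsO4^3-] = 2s.
Ksp = [Ca^2+]^3[AsO4^3-]^2
Substituting: Ksp = (3s)^3(2s)^2 = 108s^5
With s = 8.79 × 10^-5: Ksp = 5.7 × 10^-19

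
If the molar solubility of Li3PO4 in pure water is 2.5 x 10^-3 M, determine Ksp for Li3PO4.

Ksp ≈ 1.1e-9

Li3PO4(s) <=> 3 Li^+(aq) + PO4^3-(aq)
For each mole of Li3PO4 that dissolves: [Li^+] = 3s, [PO4^3-] = s.
Ksp = [Li^+]^3[PO4^3-]
Substituting: Ksp = (3s)^3s = 27s^4
Ksp = 27 × (2.5 × 10^-3)^4 = 1.1 x 10^-9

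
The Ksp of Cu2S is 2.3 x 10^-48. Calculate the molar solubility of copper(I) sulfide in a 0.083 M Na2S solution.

Cu2S(s) ⇌ 2 Cu^+(aq) + S^2-(aq)
Ksp = [Cu^+]^2[S^2-]
Let s be the molar solubility in this solution. [Cu^+] = 2s, [S^2-] = 0.083 + s ≈ 0.083 (since S^2- from Na2S dominates).
Ksp ≈ (2s)^2 × 0.083
s = 2.6 x 10^-24 M
Check: s = 2.6 × 10^-24 ≪ 0.083, so the approximation is valid.

2.6 x 10^-24 M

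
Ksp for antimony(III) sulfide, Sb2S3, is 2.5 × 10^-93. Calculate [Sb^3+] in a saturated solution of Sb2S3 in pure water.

[Sb^3+] ≈ 2.4e-19 M

Sb2S3(s) ⇌ 2 Sb^3+(aq) + 3 S^2-(aq)
Ksp = [Sb^3+]^2[S^2-]^3
Let s = molar solubility. Then [Sb^3+] = 2s and [S^2-] = 3s.
Ksp = (2s)^2(3s)^3 = 108s^5
s = (2.5 × 10^-93 / 108)^(1/5) = 1.18 × 10^-19 M
[Sb^3+] = 2s = 2.4 x 10^-19 M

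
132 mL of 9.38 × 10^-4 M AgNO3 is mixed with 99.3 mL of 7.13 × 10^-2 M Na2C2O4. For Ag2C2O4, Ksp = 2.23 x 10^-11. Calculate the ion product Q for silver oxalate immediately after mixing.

Q = 8.77 x 10^-9

Total volume = 132 + 99.3 = 231.3 mL.
[Ag^+] = 9.38 × 10^-4 × (132/231.3) = 5.353 × 10^-4 M
[C2O4^2-] = 7.13 x 10^-2 × (99.3/231.3) = 3.061 x 10^-2 M
Ag2C2O4(s) <=> 2 Ag^+ + C2O4^2-, so Q = [Ag^+]^2[C2O4^2-]
Q = (5.353 × 10^-4)^2(3.061 × 10^-2) = 8.77 × 10^-9
Q > Ksp, so Ag2C2O4 will precipitate.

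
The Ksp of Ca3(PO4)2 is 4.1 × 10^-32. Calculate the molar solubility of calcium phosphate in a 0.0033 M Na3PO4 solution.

Ca3(PO4)2(s) <=> 3 Ca^2+ + 2 PO4^3-
Ksp = [Ca^2+]^3[PO4^3-]^2
If s mol/L dissolves here, [Ca^2+] = 3s, [PO4^3-] = 0.0033 + 2s ≈ 0.0033 (common-ion effect: PO4^3- is already 0.0033 M).
Ksp ≈ (3s)^3 × (0.0033)^2
s = 5.2 × 10^-10 M
Check: 2s = 1.0 × 10^-9 ≪ 0.0033, so the approximation is valid.

5.2 x 10^-10 M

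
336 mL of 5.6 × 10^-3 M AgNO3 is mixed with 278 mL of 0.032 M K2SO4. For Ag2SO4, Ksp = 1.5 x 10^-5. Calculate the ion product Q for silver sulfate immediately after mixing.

Q ≈ 1.4e-7

Total volume = 336 + 278 = 614 mL.
[Ag^+] = 5.6 × 10^-3 × (336/614) = 3.06 × 10^-3 M
[SO4^2-] = 3.2 x 10^-2 × (278/614) = 1.45 × 10^-2 M
Ag2SO4(s) ⇌ 2 Ag^+ + SO4^2-, so Q = [Ag^+]^2[SO4^2-]
Q = (3.06 x 10^-3)^2(1.45 × 10^-2) = 1.4 × 10^-7
Q < Ksp, so no precipitate of Ag2SO4 forms.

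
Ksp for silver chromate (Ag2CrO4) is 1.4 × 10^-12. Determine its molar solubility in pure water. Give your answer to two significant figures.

7.0e-5 M

Ag2CrO4(s) ⇌ 2 Ag^+(aq) + CrO4^2-(aq)
Ksp = [Ag^+]^2[CrO4^2-]
With molar solubility s: [Ag^+] = 2s, [CrO4^2-] = s.
So Ksp = (2s)^2 × s = 4s^3
Solving, s = (1.4 × 10^-12/4)^(1/3) = 7.0 × 10^-5 M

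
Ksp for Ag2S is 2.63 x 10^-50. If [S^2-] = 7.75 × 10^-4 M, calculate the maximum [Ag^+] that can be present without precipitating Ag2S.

[Ag^+] ≈ 5.83e-24 M

Ag2S(s) ⇌ 2 Ag^+ + S^2-
Ksp = [Ag^+]^2[S^2-]
Precipitation begins when Q = Ksp. With [S^2-] = 7.75 × 10^-4 M:
2.63 x 10^-50 = (7.75 × 10^-4) × [Ag^+]^2
[Ag^+] = (2.63 x 10^-50 / 7.75 × 10^-4)^(1/2) = 5.83 × 10^-24 M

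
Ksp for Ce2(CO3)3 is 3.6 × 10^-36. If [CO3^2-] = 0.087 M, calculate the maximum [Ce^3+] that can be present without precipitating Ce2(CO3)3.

Ce2(CO3)3(s) ⇌ 2 Ce^3+(aq) + 3 CO3^2-(aq)
Ksp = [Ce^3+]^2[CO3^2-]^3
Precipitation begins when Q = Ksp. With [CO3^2-] = 0.087 M:
3.6 × 10^-36 = (0.087)^3 × [Ce^3+]^2
[Ce^3+] = (3.6 × 10^-36 / 6.59 × 10^-4)^(1/2) = 7.4 × 10^-17 M

[Ce^3+] = 7.4 × 10^-17 M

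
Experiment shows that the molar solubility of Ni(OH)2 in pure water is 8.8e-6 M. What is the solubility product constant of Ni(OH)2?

Ni(OH)2(s) <=> Ni^2+ + 2 OH^-
Let s = molar solubility. Then [Ni^2+] = s and [OH^-] = 2s.
Ksp = [Ni^2+][OH^-]^2
Substituting: Ksp = s(2s)^2 = 4s^3
With s = 8.8 x 10^-6: Ksp = 2.7 x 10^-15

2.7 x 10^-15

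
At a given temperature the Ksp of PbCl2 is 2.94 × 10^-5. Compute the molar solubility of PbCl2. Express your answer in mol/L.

PbCl2(s) ⇌ Pb^2+(aq) + 2 Cl^-(aq)
Ksp = [Pb^2+][Cl^-]^2
If s mol/L of PbCl2 dissolves, [Pb^2+] = s and [Cl^-] = 2s.
So Ksp = s × (2s)^2 = 4s^3
Solving, s = (2.94 × 10^-5/4)^(1/3) = 1.94 × 10^-2 M

1.94e-2 M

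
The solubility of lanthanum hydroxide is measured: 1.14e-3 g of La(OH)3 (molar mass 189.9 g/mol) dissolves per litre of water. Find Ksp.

Ksp ≈ 3.51 x 10^-20

Molar solubility s = (1.14 x 10^-3 g/L) / (189.9 g/mol) = 6.003 x 10^-6 M.
La(OH)3(s) <=> La^3+(aq) + 3 OH^-(aq)
For each mole of La(OH)3 that dissolves: [La^3+] = s, [OH^-] = 3s.
Ksp = [La^3+][OH^-]^3
Ksp = s(3s)^3 = 27s^4
With s = 6.003 x 10^-6: Ksp = 3.51 × 10^-20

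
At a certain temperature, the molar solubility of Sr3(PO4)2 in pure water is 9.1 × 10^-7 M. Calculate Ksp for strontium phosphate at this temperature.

Ksp = 6.7e-29

Sr3(PO4)2(s) ⇌ 3 Sr^2+(aq) + 2 PO4^3-(aq)
With molar solubility s: [Sr^2+] = 3s, [PO4^3-] = 2s.
Ksp = [Sr^2+]^3[PO4^3-]^2
So Ksp = (3s)^3 × (2s)^2 = 108s^5
With s = 9.1 × 10^-7: Ksp = 6.7 × 10^-29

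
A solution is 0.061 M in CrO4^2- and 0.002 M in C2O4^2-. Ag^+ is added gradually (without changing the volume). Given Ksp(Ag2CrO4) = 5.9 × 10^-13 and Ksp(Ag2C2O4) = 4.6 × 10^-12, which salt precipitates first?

Each salt begins to precipitate when Q = Ksp, i.e. when [Ag^+] reaches its threshold.
For Ag2CrO4: 5.9 × 10^-13 = 0.061 × [Ag^+]^2  ⇒  [Ag^+] = 3.1 × 10^-6 M.
For Ag2C2O4: 4.6 × 10^-12 = 0.002 × [Ag^+]^2  ⇒  [Ag^+] = 4.8 × 10^-5 M.
The salt with the lower threshold [Ag^+] precipitates first: Ag2CrO4.

Ag2CrO4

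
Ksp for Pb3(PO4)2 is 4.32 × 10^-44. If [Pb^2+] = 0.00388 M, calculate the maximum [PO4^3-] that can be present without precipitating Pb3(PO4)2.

Pb3(PO4)2(s) ⇌ 3 Pb^2+(aq) + 2 PO4^3-(aq)
Ksp = [Pb^2+]^3[PO4^3-]^2
Precipitation begins when Q = Ksp. With [Pb^2+] = 0.00388 M:
4.32 × 10^-44 = (0.00388)^3 × [PO4^3-]^2
[PO4^3-] = (4.32 × 10^-44 / 5.841 × 10^-8)^(1/2) = 8.60 x 10^-19 M

[PO4^3-] ≈ 8.60e-19 M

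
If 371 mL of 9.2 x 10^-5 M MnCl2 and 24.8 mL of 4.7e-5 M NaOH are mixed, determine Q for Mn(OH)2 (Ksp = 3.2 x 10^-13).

Total volume = 371 + 24.8 = 395.8 mL.
[Mn^2+] = 9.2 × 10^-5 × (371/395.8) = 8.62 × 10^-5 M
[OH^-] = 4.7 × 10^-5 × (24.8/395.8) = 2.94 × 10^-6 M
Mn(OH)2(s) <=> Mn^2+ + 2 OH^-, so Q = [Mn^2+][OH^-]^2
Q = (8.62 × 10^-5)(2.94 × 10^-6)^2 = 7.5 × 10^-16
Q < Ksp, so no precipitate of Mn(OH)2 forms.

7.5e-16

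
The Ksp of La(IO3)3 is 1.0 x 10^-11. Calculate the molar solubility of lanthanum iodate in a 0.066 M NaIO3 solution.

La(IO3)3(s) ⇌ La^3+ + 3 IO3^-
Ksp = [La^3+][IO3^-]^3
Let s be the molar solubility in this solution. [La^3+] = s, [IO3^-] = 0.066 + 3s ≈ 0.066 (common-ion effect: IO3^- is already 0.066 M).
Ksp ≈ s × (0.066)^3
s = 3.5 × 10^-8 M
Check: 3s = 1.0 × 10^-7 ≪ 0.066, so the approximation is valid.

3.5 × 10^-8 M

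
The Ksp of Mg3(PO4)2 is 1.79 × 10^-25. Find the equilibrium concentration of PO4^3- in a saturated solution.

Mg3(PO4)2(s) <=> 3 Mg^2+ + 2 PO4^3-
Ksp = [Mg^2+]^3[PO4^3-]^2
With molar solubility s: [Mg^2+] = 3s, [PO4^3-] = 2s.
Substituting: Ksp = (3s)^3(2s)^2 = 108s^5
s^5 = 1.79 × 10^-25 / 108, so s = 4.404 x 10^-6 M
[PO4^3-] = 2s = 8.81 × 10^-6 M

8.81 × 10^-6 M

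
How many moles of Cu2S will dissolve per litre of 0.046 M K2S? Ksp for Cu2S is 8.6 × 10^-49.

s = 2.2 × 10^-24 M

Cu2S(s) <=> 2 Cu^+ + S^2-
Ksp = [Cu^+]^2[S^2-]
Let s = moles of Cu2S that dissolve per litre. [Cu^+] = 2s, [S^2-] = 0.046 + s ≈ 0.046 (since S^2- from K2S dominates).
Ksp ≈ (2s)^2 × 0.046
s = 2.2 x 10^-24 M
Check: s = 2.2 × 10^-24 ≪ 0.046, so the approximation is valid.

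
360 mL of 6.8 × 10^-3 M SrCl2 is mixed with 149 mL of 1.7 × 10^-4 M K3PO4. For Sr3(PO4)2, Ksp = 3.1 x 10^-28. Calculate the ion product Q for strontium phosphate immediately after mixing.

Total volume = 360 + 149 = 509 mL.
[Sr^2+] = 6.8 × 10^-3 × (360/509) = 4.81 × 10^-3 M
[PO4^3-] = 1.7 x 10^-4 × (149/509) = 4.98 x 10^-5 M
Sr3(PO4)2(s) <=> 3 Sr^2+ + 2 PO4^3-, so Q = [Sr^2+]^3[PO4^3-]^2
Q = (4.81 x 10^-3)^3(4.98 x 10^-5)^2 = 2.8 × 10^-16
Q > Ksp, so Sr3(PO4)2 will precipitate.

Q ≈ 2.8 x 10^-16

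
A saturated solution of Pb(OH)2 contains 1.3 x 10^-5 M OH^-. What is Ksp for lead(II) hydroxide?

Pb(OH)2(s) ⇌ Pb^2+(aq) + 2 OH^-(aq)
Stoichiometry gives [Pb^2+] = (1/2)[OH^-] = 6.50 × 10^-6 M.
Ksp = [Pb^2+][OH^-]^2
Ksp = 6.50 x 10^-6 × (1.3 × 10^-5)^2 = 1.1 × 10^-15

Ksp = 1.1 x 10^-15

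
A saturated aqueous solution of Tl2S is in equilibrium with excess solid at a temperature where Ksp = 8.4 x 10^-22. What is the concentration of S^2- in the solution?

Tl2S(s) <=> 2 Tl^+(aq) + S^2-(aq)
Ksp = [Tl^+]^2[S^2-]
With molar solubility s: [Tl^+] = 2s, [S^2-] = s.
Ksp = (2s)^2s = 4s^3
Solving, s = (8.4 x 10^-22/4)^(1/3) = 5.94 x 10^-8 M
[S^2-] = s = 5.9 × 10^-8 M

[S^2-] ≈ 5.9e-8 M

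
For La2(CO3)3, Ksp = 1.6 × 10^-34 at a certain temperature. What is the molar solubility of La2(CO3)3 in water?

La2(CO3)3(s) ⇌ 2 La^3+(aq) + 3 CO3^2-(aq)
Ksp = [La^3+]^2[CO3^2-]^3
Let s = molar solubility. Then [La^3+] = 2s and [CO3^2-] = 3s.
So Ksp = (2s)^2 × (3s)^3 = 108s^5
Solving, s = (1.6 × 10^-34/108)^(1/5) = 6.8 × 10^-8 M

6.8e-8 M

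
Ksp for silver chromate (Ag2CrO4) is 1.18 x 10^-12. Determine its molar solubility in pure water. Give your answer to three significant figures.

6.66e-5 M

Ag2CrO4(s) <=> 2 Ag^+ + CrO4^2-
Ksp = [Ag^+]^2[CrO4^2-]
Let s = molar solubility. Then [Ag^+] = 2s and [CrO4^2-] = s.
Substituting: Ksp = (2s)^2s = 4s^3
Solving, s = (1.18 x 10^-12/4)^(1/3) = 6.66 x 10^-5 M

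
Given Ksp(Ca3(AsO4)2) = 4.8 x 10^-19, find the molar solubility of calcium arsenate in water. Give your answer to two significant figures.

Ca3(AsO4)2(s) <=> 3 Ca^2+(aq) + 2 AsO4^3-(aq)
Ksp = [Ca^2+]^3[AsO4^3-]^2
Let s = molar solubility. Then [Ca^2+] = 3s and [AsO4^3-] = 2s.
Substituting: Ksp = (3s)^3(2s)^2 = 108s^5
s^5 = 4.8 x 10^-19 / 108, so s = 8.5 × 10^-5 M

s = 8.5e-5 M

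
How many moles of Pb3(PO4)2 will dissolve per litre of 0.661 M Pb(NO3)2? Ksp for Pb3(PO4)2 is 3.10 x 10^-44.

s = 1.64e-22 M

Pb3(PO4)2(s) <=> 3 Pb^2+ + 2 PO4^3-
Ksp = [Pb^2+]^3[PO4^3-]^2
Let s = moles of Pb3(PO4)2 that dissolve per litre. [Pb^2+] = 0.661 + 3s ≈ 0.661, [PO4^3-] = 2s (since Pb^2+ from Pb(NO3)2 dominates).
Ksp ≈ (0.661)^3 × (2s)^2
s = 1.64 x 10^-22 M
Check: 3s = 4.9 x 10^-22 ≪ 0.661, so the approximation is valid.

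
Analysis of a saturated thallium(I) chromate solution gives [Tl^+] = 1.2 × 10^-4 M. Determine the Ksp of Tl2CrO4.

8.6e-13

Tl2CrO4(s) ⇌ 2 Tl^+ + CrO4^2-
Stoichiometry gives [CrO4^2-] = (1/2)[Tl^+] = 6.00 x 10^-5 M.
Ksp = [Tl^+]^2[CrO4^2-]
Ksp = (1.2 × 10^-4)^2 × 6.00 × 10^-5 = 8.6 x 10^-13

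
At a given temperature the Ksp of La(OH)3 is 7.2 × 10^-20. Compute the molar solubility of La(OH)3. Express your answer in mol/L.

La(OH)3(s) ⇌ La^3+ + 3 OH^-
Ksp = [La^3+][OH^-]^3
If s mol/L of La(OH)3 dissolves, [La^3+] = s and [OH^-] = 3s.
Substituting: Ksp = s(3s)^3 = 27s^4
s^4 = 7.2 × 10^-20 / 27, so s = 7.2 × 10^-6 M

s ≈ 7.2 × 10^-6 M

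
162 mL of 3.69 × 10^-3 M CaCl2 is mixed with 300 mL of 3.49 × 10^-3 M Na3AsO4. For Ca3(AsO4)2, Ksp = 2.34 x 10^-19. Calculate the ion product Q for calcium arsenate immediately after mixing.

Total volume = 162 + 300 = 462 mL.
[Ca^2+] = 3.69 x 10^-3 × (162/462) = 1.294 x 10^-3 M
[AsO4^3-] = 3.49 × 10^-3 × (300/462) = 2.266 x 10^-3 M
Ca3(AsO4)2(s) <=> 3 Ca^2+(aq) + 2 AsO4^3-(aq), so Q = [Ca^2+]^3[AsO4^3-]^2
Q = (1.294 x 10^-3)^3(2.266 x 10^-3)^2 = 1.11 × 10^-14
Q > Ksp, so Ca3(AsO4)2 will precipitate.

1.11 x 10^-14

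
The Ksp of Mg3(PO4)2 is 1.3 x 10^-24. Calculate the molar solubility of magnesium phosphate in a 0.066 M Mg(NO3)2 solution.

3.4 × 10^-11 M

Mg3(PO4)2(s) ⇌ 3 Mg^2+(aq) + 2 PO4^3-(aq)
Ksp = [Mg^2+]^3[PO4^3-]^2
Let s = moles of Mg3(PO4)2 that dissolve per litre. [Mg^2+] = 0.066 + 3s ≈ 0.066, [PO4^3-] = 2s (Ksp is small, so little additional dissolves).
Ksp ≈ (0.066)^3 × (2s)^2
s = 3.4 × 10^-11 M
Check: 3s = 1.0 × 10^-10 ≪ 0.066, so the approximation is valid.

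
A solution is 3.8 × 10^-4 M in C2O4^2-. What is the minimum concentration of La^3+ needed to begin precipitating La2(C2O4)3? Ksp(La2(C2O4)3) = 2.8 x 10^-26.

[La^3+] = 2.3 x 10^-8 M

La2(C2O4)3(s) <=> 2 La^3+(aq) + 3 C2O4^2-(aq)
Ksp = [La^3+]^2[C2O4^2-]^3
Precipitation begins when Q = Ksp. With [C2O4^2-] = 3.8 × 10^-4 M:
2.8 x 10^-26 = (3.8 × 10^-4)^3 × [La^3+]^2
[La^3+] = (2.8 x 10^-26 / 5.49 × 10^-11)^(1/2) = 2.3 × 10^-8 M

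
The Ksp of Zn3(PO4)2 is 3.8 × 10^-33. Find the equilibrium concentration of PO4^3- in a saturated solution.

[PO4^3-] ≈ 2.6 x 10^-7 M

Zn3(PO4)2(s) ⇌ 3 Zn^2+ + 2 PO4^3-
Ksp = [Zn^2+]^3[PO4^3-]^2
For each mole of Zn3(PO4)2 that dissolves: [Zn^2+] = 3s, [PO4^3-] = 2s.
Ksp = (3s)^3(2s)^2 = 108s^5
Solving, s = (3.8 × 10^-33/108)^(1/5) = 1.29 x 10^-7 M
[PO4^3-] = 2s = 2.6 × 10^-7 M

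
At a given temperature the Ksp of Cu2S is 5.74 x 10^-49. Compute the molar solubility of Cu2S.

s = 5.24 × 10^-17 M

Cu2S(s) <=> 2 Cu^+ + S^2-
Ksp = [Cu^+]^2[S^2-]
For each mole of Cu2S that dissolves: [Cu^+] = 2s, [S^2-] = s.
Substituting: Ksp = (2s)^2s = 4s^3
Solving, s = (5.74 x 10^-49/4)^(1/3) = 5.24 × 10^-17 M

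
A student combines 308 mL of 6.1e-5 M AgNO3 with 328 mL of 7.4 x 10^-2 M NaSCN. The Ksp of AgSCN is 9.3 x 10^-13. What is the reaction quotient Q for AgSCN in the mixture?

1.1 x 10^-6

Total volume = 308 + 328 = 636 mL.
[Ag^+] = 6.1 × 10^-5 × (308/636) = 2.95 × 10^-5 M
[SCN^-] = 7.4 × 10^-2 × (328/636) = 3.82 × 10^-2 M
AgSCN(s) <=> Ag^+(aq) + SCN^-(aq), so Q = [Ag^+][SCN^-]
Q = (2.95 × 10^-5)(3.82 × 10^-2) = 1.1 × 10^-6
Q > Ksp, so AgSCN will precipitate.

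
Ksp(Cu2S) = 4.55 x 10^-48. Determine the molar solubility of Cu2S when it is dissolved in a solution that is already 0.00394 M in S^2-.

Cu2S(s) ⇌ 2 Cu^+ + S^2-
Ksp = [Cu^+]^2[S^2-]
Let s = moles of Cu2S that dissolve per litre. [Cu^+] = 2s, [S^2-] = 0.00394 + s ≈ 0.00394 (since the S^2- already present dominates).
Ksp ≈ (2s)^2 × 0.00394
s = 1.70 x 10^-23 M
Check: s = 1.7 x 10^-23 ≪ 0.00394, so the approximation is valid.

s = 1.70 x 10^-23 M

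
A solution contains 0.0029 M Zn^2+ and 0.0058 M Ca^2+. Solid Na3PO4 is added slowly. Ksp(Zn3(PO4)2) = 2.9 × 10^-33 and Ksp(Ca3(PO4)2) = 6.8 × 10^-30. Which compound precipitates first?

Each salt begins to precipitate when Q = Ksp, i.e. when [PO4^3-] reaches its threshold.
For Zn3(PO4)2: 2.9 × 10^-33 = (0.0029)^3 × [PO4^3-]^2  ⇒  [PO4^3-] = 3.4 x 10^-13 M.
For Ca3(PO4)2: 6.8 × 10^-30 = (0.0058)^3 × [PO4^3-]^2  ⇒  [PO4^3-] = 5.9 × 10^-12 M.
The salt with the lower threshold [PO4^3-] precipitates first: Zn3(PO4)2.

Zn3(PO4)2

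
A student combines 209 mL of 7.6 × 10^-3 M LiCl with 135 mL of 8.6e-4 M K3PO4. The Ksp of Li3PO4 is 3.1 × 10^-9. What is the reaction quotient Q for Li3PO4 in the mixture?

Q ≈ 3.3e-11

Total volume = 209 + 135 = 344 mL.
[Li^+] = 7.6 × 10^-3 × (209/344) = 4.62 × 10^-3 M
[PO4^3-] = 8.6 x 10^-4 × (135/344) = 3.38 × 10^-4 M
Li3PO4(s) <=> 3 Li^+ + PO4^3-, so Q = [Li^+]^3[PO4^3-]
Q = (4.62 × 10^-3)^3(3.38 × 10^-4) = 3.3 × 10^-11
Q < Ksp, so no precipitate of Li3PO4 forms.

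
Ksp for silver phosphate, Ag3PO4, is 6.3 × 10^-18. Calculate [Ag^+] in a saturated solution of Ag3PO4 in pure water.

[Ag^+] ≈ 6.6 × 10^-5 M

Ag3PO4(s) ⇌ 3 Ag^+ + PO4^3-
Ksp = [Ag^+]^3[PO4^3-]
If s mol/L of Ag3PO4 dissolves, [Ag^+] = 3s and [PO4^3-] = s.
Ksp = (3s)^3s = 27s^4
s^4 = 6.3 × 10^-18 / 27, so s = 2.20 × 10^-5 M
[Ag^+] = 3s = 6.6 × 10^-5 M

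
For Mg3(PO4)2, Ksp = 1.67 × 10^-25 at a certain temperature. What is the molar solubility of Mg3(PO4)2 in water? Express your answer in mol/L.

s ≈ 4.34 × 10^-6 M

Mg3(PO4)2(s) <=> 3 Mg^2+ + 2 PO4^3-
Ksp = [Mg^2+]^3[PO4^3-]^2
With molar solubility s: [Mg^2+] = 3s, [PO4^3-] = 2s.
Substituting: Ksp = (3s)^3(2s)^2 = 108s^5
Solving, s = (1.67 × 10^-25/108)^(1/5) = 4.34 x 10^-6 M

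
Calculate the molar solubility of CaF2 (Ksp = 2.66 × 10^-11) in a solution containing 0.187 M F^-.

s = 7.61e-10 M

CaF2(s) ⇌ Ca^2+(aq) + 2 F^-(aq)
Ksp = [Ca^2+][F^-]^2
If s mol/L dissolves here, [Ca^2+] = s, [F^-] = 0.187 + 2s ≈ 0.187 (since the F^- already present dominates).
Ksp ≈ s × (0.187)^2
s = 7.61 × 10^-10 M
Check: 2s = 1.5 × 10^-9 ≪ 0.187, so the approximation is valid.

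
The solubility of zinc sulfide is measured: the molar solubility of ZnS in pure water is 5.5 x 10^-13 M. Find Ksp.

Ksp ≈ 3.0 × 10^-25

ZnS(s) <=> Zn^2+(aq) + S^2-(aq)
If s mol/L of ZnS dissolves, [Zn^2+] = s and [S^2-] = s.
Ksp = [Zn^2+][S^2-]
Ksp = (s)(s) = s^2
With s = 5.5 × 10^-13: Ksp = 3.0 x 10^-25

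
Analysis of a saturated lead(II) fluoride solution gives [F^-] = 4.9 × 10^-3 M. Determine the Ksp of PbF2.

Ksp ≈ 5.9 × 10^-8

PbF2(s) ⇌ Pb^2+(aq) + 2 F^-(aq)
Stoichiometry gives [Pb^2+] = (1/2)[F^-] = 2.45 × 10^-3 M.
Ksp = [Pb^2+][F^-]^2
Ksp = 2.45 x 10^-3 × (4.9 × 10^-3)^2 = 5.9 × 10^-8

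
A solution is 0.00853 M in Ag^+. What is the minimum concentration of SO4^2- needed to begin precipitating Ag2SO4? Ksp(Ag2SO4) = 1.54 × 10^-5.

2.12 × 10^-1 M

Ag2SO4(s) ⇌ 2 Ag^+(aq) + SO4^2-(aq)
Ksp = [Ag^+]^2[SO4^2-]
Precipitation begins when Q = Ksp. With [Ag^+] = 0.00853 M:
1.54 × 10^-5 = (0.00853)^2 × [SO4^2-]
[SO4^2-] = (1.54 × 10^-5 / 7.276 × 10^-5) = 2.12 x 10^-1 M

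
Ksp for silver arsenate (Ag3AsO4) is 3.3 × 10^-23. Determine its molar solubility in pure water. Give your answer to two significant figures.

Ag3AsO4(s) <=> 3 Ag^+ + AsO4^3-
Ksp = [Ag^+]^3[AsO4^3-]
Let s = molar solubility. Then [Ag^+] = 3s and [AsO4^3-] = s.
Substituting: Ksp = (3s)^3s = 27s^4
Solving, s = (3.3 × 10^-23/27)^(1/4) = 1.1 × 10^-6 M

1.1e-6 M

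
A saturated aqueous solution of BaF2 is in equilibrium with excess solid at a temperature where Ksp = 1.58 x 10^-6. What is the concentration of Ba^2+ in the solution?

[Ba^2+] = 7.34 × 10^-3 M

BaF2(s) ⇌ Ba^2+ + 2 F^-
Ksp = [Ba^2+][F^-]^2
With molar solubility s: [Ba^2+] = s, [F^-] = 2s.
Ksp = s(2s)^2 = 4s^3
Solving, s = (1.58 x 10^-6/4)^(1/3) = 7.337 × 10^-3 M
[Ba^2+] = s = 7.34 × 10^-3 M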